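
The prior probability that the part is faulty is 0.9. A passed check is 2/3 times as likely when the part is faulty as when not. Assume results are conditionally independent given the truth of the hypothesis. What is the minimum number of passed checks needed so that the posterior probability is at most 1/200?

19

Prior odds = 0.9/0.1 = 9.
Likelihood ratio per passed check = 2/3.
Target odds: 0.005 ÷ 0.995 = 1/199.
Require (2/3)ⁿ ≤ 1/199 ÷ 9 = 1/1791.
(2/3)¹⁸ = 262144/387420489 is still above 1/1791 but (2/3)¹⁹ ≈0.000451093 is at or below it, so n = 19.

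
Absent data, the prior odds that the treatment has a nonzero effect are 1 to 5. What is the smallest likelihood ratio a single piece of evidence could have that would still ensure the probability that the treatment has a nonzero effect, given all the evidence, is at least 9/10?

45

Prior odds = 0.2.
Target odds = 0.9/0.1 = 9.
Required Bayes factor = 9 ÷ 0.2 = 45.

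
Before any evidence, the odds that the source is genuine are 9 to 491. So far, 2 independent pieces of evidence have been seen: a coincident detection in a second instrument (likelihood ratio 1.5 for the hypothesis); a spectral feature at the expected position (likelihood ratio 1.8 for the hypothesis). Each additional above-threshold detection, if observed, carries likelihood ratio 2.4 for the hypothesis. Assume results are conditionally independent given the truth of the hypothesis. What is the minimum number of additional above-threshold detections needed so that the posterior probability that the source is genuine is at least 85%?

Prior odds = 9/491.
Combined Bayes factor of the evidence already in hand = 1.5 × 1.8 = 2.7.
Odds after that evidence = (9/491) × 2.7 = 243/4910.
Target odds = 0.85/0.15 = 17/3.
Need 2.4ⁿ ≥ 17/3 ÷ (243/4910) = 83470/729.
2.4⁵ = 79.62624 falls short of 83470/729 but 2.4⁶ = 2985984/15625 reaches it, so n = 6.

6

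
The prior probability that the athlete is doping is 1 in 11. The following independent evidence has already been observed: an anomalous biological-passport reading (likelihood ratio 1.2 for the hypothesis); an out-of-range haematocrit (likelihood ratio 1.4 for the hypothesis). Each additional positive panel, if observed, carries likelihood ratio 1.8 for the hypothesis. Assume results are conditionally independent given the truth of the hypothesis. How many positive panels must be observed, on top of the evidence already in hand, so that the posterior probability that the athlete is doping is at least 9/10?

Prior odds = (1/11)/(10/11) = 0.1.
Combined Bayes factor of the evidence already in hand = 1.2 × 1.4 = 1.68.
Odds after that evidence = 0.1 × 1.68 = 0.168.
Target odds = 0.9/0.1 = 9.
Need 1.8ⁿ ≥ 9 ÷ 0.168 = 375/7.
1.8⁶ = 531441/15625 falls short of 375/7 but 1.8⁷ = 4782969/78125 reaches it, so n = 7.

7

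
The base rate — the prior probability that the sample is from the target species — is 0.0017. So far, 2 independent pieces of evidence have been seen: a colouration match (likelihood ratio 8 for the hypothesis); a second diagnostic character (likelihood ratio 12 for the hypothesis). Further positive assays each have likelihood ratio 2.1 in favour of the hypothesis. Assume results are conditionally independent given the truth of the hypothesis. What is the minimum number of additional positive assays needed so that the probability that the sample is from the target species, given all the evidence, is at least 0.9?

Prior odds = 0.0017/0.9983 = 17/9983.
Combined Bayes factor of the evidence already in hand = 8 × 12 = 96.
Odds after that evidence = (17/9983) × 96 = 1632/9983.
Target odds = 0.9/0.1 = 9.
Need 2.1ⁿ ≥ 9 ÷ (1632/9983) = 29949/544.
2.1⁵ = 4084101/100000 falls short of 29949/544 but 2.1⁶ = 85766121/1000000 reaches it, so n = 6.

6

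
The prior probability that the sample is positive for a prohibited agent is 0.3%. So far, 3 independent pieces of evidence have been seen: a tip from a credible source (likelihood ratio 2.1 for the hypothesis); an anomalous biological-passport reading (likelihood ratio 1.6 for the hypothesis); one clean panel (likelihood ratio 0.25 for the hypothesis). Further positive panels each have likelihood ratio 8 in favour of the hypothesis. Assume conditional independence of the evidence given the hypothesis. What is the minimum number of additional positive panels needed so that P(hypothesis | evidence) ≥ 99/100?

Prior odds = 0.003/0.997 = 3/997.
Combined Bayes factor of the evidence already in hand = 2.1 × 1.6 × 0.25 = 0.84.
Odds after that evidence = (3/997) × 0.84 = 63/24925.
Target odds = 0.99/0.01 = 99.
Need 8ⁿ ≥ 99 ÷ (63/24925) = 274175/7.
8⁵ = 32768 falls short of 274175/7 but 8⁶ = 262144 reaches it, so n = 6.

6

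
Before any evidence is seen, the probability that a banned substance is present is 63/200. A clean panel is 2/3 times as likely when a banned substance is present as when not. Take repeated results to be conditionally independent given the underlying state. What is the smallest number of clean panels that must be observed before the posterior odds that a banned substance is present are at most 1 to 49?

Prior odds = 0.315/0.685 = 63/137.
Likelihood ratio per clean panel = 2/3.
Target odds = 1/49.
Require (2/3)ⁿ ≤ 1/49 ÷ (63/137) = 137/3087.
(2/3)⁷ = 128/2187 is still above 137/3087 but (2/3)⁸ = 256/6561 is at or below it, so n = 8.

8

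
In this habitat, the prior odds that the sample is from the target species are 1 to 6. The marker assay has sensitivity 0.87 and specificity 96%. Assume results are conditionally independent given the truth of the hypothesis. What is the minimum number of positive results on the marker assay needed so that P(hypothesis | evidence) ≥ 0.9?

Prior odds = 1/6.
False-positive rate = 1 − 0.96 = 0.04; likelihood ratio of a positive = 0.87/0.04 = 21.75.
Target posterior odds = 0.9/0.1 = 9.
Need (1/6) × 21.75ⁿ ≥ 9, i.e. 21.75ⁿ ≥ 54.
21.75¹ = 21.75 falls short of 54 but 21.75² = 473.0625 reaches it, so n = 2.

2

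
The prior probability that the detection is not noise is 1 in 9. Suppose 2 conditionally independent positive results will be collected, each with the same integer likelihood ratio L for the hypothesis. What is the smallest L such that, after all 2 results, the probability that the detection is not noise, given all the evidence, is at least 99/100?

Prior odds = (1/9)/(8/9) = 0.125.
Target odds = 0.99/0.01 = 99.
Need L² ≥ 99 ÷ 0.125 = 792.
28² = 784 < 792 ≤ 841 = 29², so L = 29.

29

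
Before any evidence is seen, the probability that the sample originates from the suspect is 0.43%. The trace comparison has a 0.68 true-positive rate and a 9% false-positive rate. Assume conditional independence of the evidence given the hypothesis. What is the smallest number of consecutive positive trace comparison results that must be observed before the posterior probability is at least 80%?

Prior odds: 0.0043 ÷ 0.9957 = 43/9957.
Likelihood ratio of a positive result = 0.68/0.09 = 68/9.
Target odds: 0.8 ÷ 0.2 = 4.
Require (68/9)ⁿ ≥ 4 ÷ (43/9957) = 39828/43.
(68/9)³ = 314432/729 falls short of 39828/43 but (68/9)⁴ = 21381376/6561 reaches it, so n = 4.

4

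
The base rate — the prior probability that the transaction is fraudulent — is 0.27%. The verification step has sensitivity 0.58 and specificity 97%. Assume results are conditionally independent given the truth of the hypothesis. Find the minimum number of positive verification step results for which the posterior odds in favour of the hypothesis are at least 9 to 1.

3

Prior odds: 0.0027 ÷ 0.9973 = 27/9973.
False-positive rate = 1 − 0.97 = 0.03; likelihood ratio of a positive = 0.58/0.03 = 58/3.
Target odds = 9.
Require (58/3)ⁿ ≥ 9 ÷ (27/9973) = 9973/3.
(58/3)² = 3364/9 falls short of 9973/3 but (58/3)³ = 195112/27 reaches it, so n = 3.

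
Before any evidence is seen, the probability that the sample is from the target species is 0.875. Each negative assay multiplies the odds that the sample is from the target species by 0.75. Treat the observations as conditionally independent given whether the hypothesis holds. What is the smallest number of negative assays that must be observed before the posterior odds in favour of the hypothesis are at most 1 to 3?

11

Prior odds = 0.875/0.125 = 7.
Likelihood ratio per negative assay = 0.75.
Target odds = 1/3.
Need 7 × 0.75ⁿ ≤ 1/3, i.e. 0.75ⁿ ≤ 1/21.
0.75¹⁰ = 59049/1048576 is still above 1/21 but 0.75¹¹ = 177147/4194304 is at or below it, so n = 11.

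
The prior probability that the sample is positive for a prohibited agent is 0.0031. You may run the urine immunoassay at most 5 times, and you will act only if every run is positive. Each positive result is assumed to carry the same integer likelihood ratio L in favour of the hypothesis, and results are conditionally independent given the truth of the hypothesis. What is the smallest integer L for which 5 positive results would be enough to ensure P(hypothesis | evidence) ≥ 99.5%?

10

Prior odds = 0.0031/0.9969 = 31/9969.
Target odds = 0.995/0.005 = 199.
Need L⁵ ≥ 199 ÷ (31/9969) = 1983831/31.
9⁵ = 59049 < 1983831/31 ≤ 100000 = 10⁵, so L = 10.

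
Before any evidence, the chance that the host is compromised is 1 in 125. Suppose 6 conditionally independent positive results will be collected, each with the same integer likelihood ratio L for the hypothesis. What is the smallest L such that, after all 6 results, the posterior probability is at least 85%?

Prior odds = 0.008/0.992 = 1/124.
Target odds = 0.85/0.15 = 17/3.
Need L⁶ ≥ 17/3 ÷ (1/124) = 2108/3.
2⁶ = 64 < 2108/3 ≤ 729 = 3⁶, so L = 3.

3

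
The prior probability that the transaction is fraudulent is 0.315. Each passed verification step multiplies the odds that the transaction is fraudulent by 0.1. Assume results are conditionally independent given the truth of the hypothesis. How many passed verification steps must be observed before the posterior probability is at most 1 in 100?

2

Prior odds = 0.315/0.685 = 63/137.
Likelihood ratio per passed verification step = 0.1.
Target posterior odds = 0.01/0.99 = 1/99.
Require 0.1ⁿ ≤ 1/99 ÷ (63/137) = 137/6237.
0.1¹ = 0.1 is still above 137/6237 but 0.1² = 0.01 is at or below it, so n = 2.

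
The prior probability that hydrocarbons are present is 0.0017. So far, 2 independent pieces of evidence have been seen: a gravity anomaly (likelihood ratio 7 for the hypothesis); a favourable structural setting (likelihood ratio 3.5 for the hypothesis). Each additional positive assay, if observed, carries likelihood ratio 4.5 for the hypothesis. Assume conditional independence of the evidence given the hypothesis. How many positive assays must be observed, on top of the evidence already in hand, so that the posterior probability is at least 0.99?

Prior odds = 0.0017/0.9983 = 17/9983.
Combined Bayes factor of the evidence already in hand = 7 × 3.5 = 24.5.
Odds after that evidence = (17/9983) × 24.5 = 833/19966.
Target odds = 0.99/0.01 = 99.
Need 4.5ⁿ ≥ 99 ÷ (833/19966) = 1976634/833.
4.5⁵ = 1845.28125 falls short of 1976634/833 but 4.5⁶ = 8303.765625 reaches it, so n = 6.

6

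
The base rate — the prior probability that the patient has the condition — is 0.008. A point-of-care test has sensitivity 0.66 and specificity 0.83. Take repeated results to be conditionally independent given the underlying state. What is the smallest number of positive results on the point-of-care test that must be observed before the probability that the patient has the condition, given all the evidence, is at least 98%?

Prior odds: 0.008 ÷ 0.992 = 1/124.
False-positive rate = 1 − 0.83 = 0.17; likelihood ratio of a positive = 0.66/0.17 = 66/17.
Target posterior odds = 0.98/0.02 = 49.
Need (1/124) × (66/17)ⁿ ≥ 49, i.e. (66/17)ⁿ ≥ 6076.
(66/17)⁶ ≈3424.29 falls short of 6076 but (66/17)⁷ ≈13294.3 reaches it, so n = 7.

7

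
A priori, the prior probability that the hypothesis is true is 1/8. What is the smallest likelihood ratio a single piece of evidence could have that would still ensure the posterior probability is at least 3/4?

21

Prior odds = 0.125/0.875 = 1/7.
Target odds = 0.75/0.25 = 3.
Required Bayes factor = 3 ÷ (1/7) = 21.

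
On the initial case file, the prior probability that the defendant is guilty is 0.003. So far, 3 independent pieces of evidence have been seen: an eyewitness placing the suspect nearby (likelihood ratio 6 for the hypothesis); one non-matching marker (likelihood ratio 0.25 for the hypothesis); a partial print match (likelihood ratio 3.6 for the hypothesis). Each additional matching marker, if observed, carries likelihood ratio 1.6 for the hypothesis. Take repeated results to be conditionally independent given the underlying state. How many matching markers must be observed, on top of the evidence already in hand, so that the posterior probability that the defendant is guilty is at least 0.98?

18

Prior odds = 0.003/0.997 = 3/997.
Combined Bayes factor of the evidence already in hand = 6 × 0.25 × 3.6 = 5.4.
Odds after that evidence = (3/997) × 5.4 = 81/4985.
Target odds = 0.98/0.02 = 49.
Need 1.6ⁿ ≥ 49 ÷ (81/4985) = 244265/81.
1.6¹⁷ ≈2951.48 falls short of 244265/81 but 1.6¹⁸ ≈4722.37 reaches it, so n = 18.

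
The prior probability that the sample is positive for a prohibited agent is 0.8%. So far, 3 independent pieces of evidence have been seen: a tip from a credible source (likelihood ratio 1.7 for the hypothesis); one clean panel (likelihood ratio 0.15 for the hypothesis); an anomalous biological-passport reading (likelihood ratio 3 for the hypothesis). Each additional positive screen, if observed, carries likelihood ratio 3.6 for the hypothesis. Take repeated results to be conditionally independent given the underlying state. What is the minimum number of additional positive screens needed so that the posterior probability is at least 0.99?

Prior odds = 0.008/0.992 = 1/124.
Combined Bayes factor of the evidence already in hand = 1.7 × 0.15 × 3 = 0.765.
Odds after that evidence = (1/124) × 0.765 = 153/24800.
Target odds = 0.99/0.01 = 99.
Need 3.6ⁿ ≥ 99 ÷ (153/24800) = 272800/17.
3.6⁷ = 612220032/78125 falls short of 272800/17 but 3.6⁸ ≈28211.1 reaches it, so n = 8.

8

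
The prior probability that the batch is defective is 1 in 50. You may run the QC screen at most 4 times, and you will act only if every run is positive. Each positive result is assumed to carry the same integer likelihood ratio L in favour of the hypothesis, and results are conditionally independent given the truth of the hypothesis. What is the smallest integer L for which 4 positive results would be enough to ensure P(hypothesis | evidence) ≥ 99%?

Prior odds = 0.02/0.98 = 1/49.
Target odds = 0.99/0.01 = 99.
Need L⁴ ≥ 99 ÷ (1/49) = 4851.
8⁴ = 4096 < 4851 ≤ 6561 = 9⁴, so L = 9.

9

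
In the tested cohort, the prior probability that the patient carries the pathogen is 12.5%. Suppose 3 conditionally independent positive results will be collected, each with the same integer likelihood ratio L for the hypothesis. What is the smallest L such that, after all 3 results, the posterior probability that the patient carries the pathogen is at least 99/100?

9

Prior odds = 0.125/0.875 = 1/7.
Target odds = 0.99/0.01 = 99.
Need L³ ≥ 99 ÷ (1/7) = 693.
8³ = 512 < 693 ≤ 729 = 9³, so L = 9.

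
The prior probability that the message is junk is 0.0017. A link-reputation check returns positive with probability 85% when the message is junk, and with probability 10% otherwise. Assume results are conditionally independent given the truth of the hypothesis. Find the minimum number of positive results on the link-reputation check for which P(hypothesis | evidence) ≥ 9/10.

Prior odds: 0.0017 ÷ 0.9983 = 17/9983.
Likelihood ratio of a positive result = 0.85/0.1 = 8.5.
Target odds: 0.9 ÷ 0.1 = 9.
Need (17/9983) × 8.5ⁿ ≥ 9, i.e. 8.5ⁿ ≥ 89847/17.
8.5⁴ = 5220.0625 falls short of 89847/17 but 8.5⁵ = 44370.53125 reaches it, so n = 5.

5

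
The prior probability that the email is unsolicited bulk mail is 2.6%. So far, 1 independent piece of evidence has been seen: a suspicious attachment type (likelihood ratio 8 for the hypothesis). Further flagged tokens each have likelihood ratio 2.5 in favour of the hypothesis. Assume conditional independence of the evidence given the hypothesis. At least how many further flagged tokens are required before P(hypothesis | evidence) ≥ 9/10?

5

Prior odds = 0.026/0.974 = 13/487.
Bayes factor of the evidence already in hand = 8.
Odds after that evidence = (13/487) × 8 = 104/487.
Target odds = 0.9/0.1 = 9.
Need 2.5ⁿ ≥ 9 ÷ (104/487) = 4383/104.
2.5⁴ = 39.0625 falls short of 4383/104 but 2.5⁵ = 97.65625 reaches it, so n = 5.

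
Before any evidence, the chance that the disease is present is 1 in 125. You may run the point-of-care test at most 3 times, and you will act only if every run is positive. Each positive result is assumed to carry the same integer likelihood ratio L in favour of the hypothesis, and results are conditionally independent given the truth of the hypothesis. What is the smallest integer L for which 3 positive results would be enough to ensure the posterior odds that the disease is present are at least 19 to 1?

Prior odds = 0.008/0.992 = 1/124.
Target odds = 19.
Need L³ ≥ 19 ÷ (1/124) = 2356.
13³ = 2197 < 2356 ≤ 2744 = 14³, so L = 14.

14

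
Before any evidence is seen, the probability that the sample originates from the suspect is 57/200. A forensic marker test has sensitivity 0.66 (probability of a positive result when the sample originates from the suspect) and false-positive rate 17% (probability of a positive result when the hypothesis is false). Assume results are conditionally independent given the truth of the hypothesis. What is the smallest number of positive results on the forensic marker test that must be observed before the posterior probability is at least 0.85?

Prior odds = 0.285/0.715 = 57/143.
Likelihood ratio of a positive result = 0.66/0.17 = 66/17.
Target odds: 0.85 ÷ 0.15 = 17/3.
Require (66/17)ⁿ ≥ 17/3 ÷ (57/143) = 2431/171.
(66/17)¹ = 66/17 falls short of 2431/171 but (66/17)² = 4356/289 reaches it, so n = 2.

2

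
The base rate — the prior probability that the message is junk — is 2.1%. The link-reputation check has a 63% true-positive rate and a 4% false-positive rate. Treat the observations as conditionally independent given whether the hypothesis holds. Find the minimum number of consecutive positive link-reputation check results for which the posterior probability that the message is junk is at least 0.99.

Prior odds: 0.021 ÷ 0.979 = 21/979.
Likelihood ratio of a positive result = 0.63/0.04 = 15.75.
Target odds: 0.99 ÷ 0.01 = 99.
Need (21/979) × 15.75ⁿ ≥ 99, i.e. 15.75ⁿ ≥ 32307/7.
15.75³ = 3906.984375 falls short of 32307/7 but 15.75⁴ = 15752961/256 reaches it, so n = 4.

4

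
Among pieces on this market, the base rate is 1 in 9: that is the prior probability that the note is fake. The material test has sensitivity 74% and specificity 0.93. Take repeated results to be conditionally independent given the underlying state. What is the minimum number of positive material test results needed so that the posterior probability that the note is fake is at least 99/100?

Prior odds: (1/9) ÷ (8/9) = 0.125.
False-positive rate = 1 − 0.93 = 0.07; likelihood ratio of a positive = 0.74/0.07 = 74/7.
Target odds: 0.99 ÷ 0.01 = 99.
Need 0.125 × (74/7)ⁿ ≥ 99, i.e. (74/7)ⁿ ≥ 792.
(74/7)² = 5476/49 falls short of 792 but (74/7)³ = 405224/343 reaches it, so n = 3.

3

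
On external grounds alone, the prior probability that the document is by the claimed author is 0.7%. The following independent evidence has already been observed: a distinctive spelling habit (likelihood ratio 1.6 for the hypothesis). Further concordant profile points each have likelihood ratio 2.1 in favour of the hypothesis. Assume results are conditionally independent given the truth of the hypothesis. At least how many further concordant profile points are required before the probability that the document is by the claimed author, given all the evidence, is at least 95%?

Prior odds = 0.007/0.993 = 7/993.
Bayes factor of the evidence already in hand = 1.6.
Odds after that evidence = (7/993) × 1.6 = 56/4965.
Target odds = 0.95/0.05 = 19.
Need 2.1ⁿ ≥ 19 ÷ (56/4965) = 94335/56.
2.1¹⁰ ≈1667.99 falls short of 94335/56 but 2.1¹¹ ≈3502.78 reaches it, so n = 11.

11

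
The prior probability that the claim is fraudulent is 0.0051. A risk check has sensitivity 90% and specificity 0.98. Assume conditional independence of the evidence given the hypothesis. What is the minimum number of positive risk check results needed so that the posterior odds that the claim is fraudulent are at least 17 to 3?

2

Prior odds = 0.0051/0.9949 = 51/9949.
False-positive rate = 1 − 0.98 = 0.02; likelihood ratio of a positive = 0.9/0.02 = 45.
Target odds = 17/3.
Require 45ⁿ ≥ 17/3 ÷ (51/9949) = 9949/9.
45¹ = 45 falls short of 9949/9 but 45² = 2025 reaches it, so n = 2.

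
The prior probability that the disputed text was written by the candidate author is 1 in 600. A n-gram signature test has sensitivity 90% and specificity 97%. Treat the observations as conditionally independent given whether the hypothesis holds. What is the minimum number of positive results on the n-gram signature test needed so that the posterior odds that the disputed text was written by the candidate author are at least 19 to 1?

3

Prior odds = (1/600)/(599/600) = 1/599.
False-positive rate = 1 − 0.97 = 0.03; likelihood ratio of a positive = 0.9/0.03 = 30.
Target odds = 19.
Require 30ⁿ ≥ 19 ÷ (1/599) = 11381.
30² = 900 falls short of 11381 but 30³ = 27000 reaches it, so n = 3.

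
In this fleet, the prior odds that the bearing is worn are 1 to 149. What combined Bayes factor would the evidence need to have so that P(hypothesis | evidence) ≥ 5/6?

Prior odds = 1/149.
Target odds = (5/6)/(1/6) = 5.
Required Bayes factor = 5 ÷ (1/149) = 745.

745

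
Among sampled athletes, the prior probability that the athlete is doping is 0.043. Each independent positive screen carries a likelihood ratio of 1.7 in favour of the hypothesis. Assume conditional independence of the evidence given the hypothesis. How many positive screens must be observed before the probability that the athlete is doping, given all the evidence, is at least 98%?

Prior odds = 0.043/0.957 = 43/957.
Likelihood ratio per positive screen = 1.7.
Target posterior odds = 0.98/0.02 = 49.
Require 1.7ⁿ ≥ 49 ÷ (43/957) = 46893/43.
1.7¹³ ≈990.458 falls short of 46893/43 but 1.7¹⁴ ≈1683.78 reaches it, so n = 14.

14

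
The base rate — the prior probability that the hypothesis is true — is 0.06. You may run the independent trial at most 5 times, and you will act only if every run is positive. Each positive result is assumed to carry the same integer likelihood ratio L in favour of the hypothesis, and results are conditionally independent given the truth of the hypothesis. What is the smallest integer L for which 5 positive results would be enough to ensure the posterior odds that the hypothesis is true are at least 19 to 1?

Prior odds = 0.06/0.94 = 3/47.
Target odds = 19.
Need L⁵ ≥ 19 ÷ (3/47) = 893/3.
3⁵ = 243 < 893/3 ≤ 1024 = 4⁵, so L = 4.

4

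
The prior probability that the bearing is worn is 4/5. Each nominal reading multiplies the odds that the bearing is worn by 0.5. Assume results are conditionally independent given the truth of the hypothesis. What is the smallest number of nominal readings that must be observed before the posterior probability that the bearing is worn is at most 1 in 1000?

Prior odds: 0.8 ÷ 0.2 = 4.
Likelihood ratio per nominal reading = 0.5.
Target odds: 0.001 ÷ 0.999 = 1/999.
Require 0.5ⁿ ≤ 1/999 ÷ 4 = 1/3996.
0.5¹¹ = 1/2048 is still above 1/3996 but 0.5¹² = 1/4096 is at or below it, so n = 12.

12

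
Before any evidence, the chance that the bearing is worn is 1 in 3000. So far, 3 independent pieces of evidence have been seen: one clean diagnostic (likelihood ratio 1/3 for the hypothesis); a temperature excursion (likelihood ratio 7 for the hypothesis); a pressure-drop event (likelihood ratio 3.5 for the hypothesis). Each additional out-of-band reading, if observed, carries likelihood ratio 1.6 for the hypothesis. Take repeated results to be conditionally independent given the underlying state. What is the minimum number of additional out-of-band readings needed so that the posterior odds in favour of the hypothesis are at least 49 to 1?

Prior odds = (1/3000)/(2999/3000) = 1/2999.
Combined Bayes factor of the evidence already in hand = (1/3) × 7 × 3.5 = 49/6.
Odds after that evidence = (1/2999) × 49/6 = 49/17994.
Target odds = 49.
Need 1.6ⁿ ≥ 49 ÷ (49/17994) = 17994.
1.6²⁰ ≈12089.3 falls short of 17994 but 1.6²¹ ≈19342.8 reaches it, so n = 21.

21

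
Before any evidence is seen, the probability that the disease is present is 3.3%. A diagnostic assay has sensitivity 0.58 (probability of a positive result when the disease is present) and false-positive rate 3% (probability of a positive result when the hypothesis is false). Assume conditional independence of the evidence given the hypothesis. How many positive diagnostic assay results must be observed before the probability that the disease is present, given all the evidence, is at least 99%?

Prior odds: 0.033 ÷ 0.967 = 33/967.
Likelihood ratio of a positive result = 0.58/0.03 = 58/3.
Target odds: 0.99 ÷ 0.01 = 99.
Require (58/3)ⁿ ≥ 99 ÷ (33/967) = 2901.
(58/3)² = 3364/9 falls short of 2901 but (58/3)³ = 195112/27 reaches it, so n = 3.

3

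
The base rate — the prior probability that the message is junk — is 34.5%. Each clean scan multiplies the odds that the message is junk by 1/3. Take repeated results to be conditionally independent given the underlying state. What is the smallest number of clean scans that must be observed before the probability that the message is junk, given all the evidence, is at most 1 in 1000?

Prior odds: 0.345 ÷ 0.655 = 69/131.
Likelihood ratio per clean scan = 1/3.
Target posterior odds = 0.001/0.999 = 1/999.
Require (1/3)ⁿ ≤ 1/999 ÷ (69/131) = 131/68931.
(1/3)⁵ = 1/243 is still above 131/68931 but (1/3)⁶ = 1/729 is at or below it, so n = 6.

6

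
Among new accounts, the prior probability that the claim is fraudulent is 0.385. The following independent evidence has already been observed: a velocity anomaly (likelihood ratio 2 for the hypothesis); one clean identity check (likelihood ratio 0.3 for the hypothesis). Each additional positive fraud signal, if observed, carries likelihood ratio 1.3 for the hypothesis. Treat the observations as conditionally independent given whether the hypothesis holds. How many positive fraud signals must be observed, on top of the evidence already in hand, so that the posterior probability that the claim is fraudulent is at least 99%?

Prior odds = 0.385/0.615 = 77/123.
Combined Bayes factor of the evidence already in hand = 2 × 0.3 = 0.6.
Odds after that evidence = (77/123) × 0.6 = 77/205.
Target odds = 0.99/0.01 = 99.
Need 1.3ⁿ ≥ 99 ÷ (77/205) = 1845/7.
1.3²¹ ≈247.065 falls short of 1845/7 but 1.3²² ≈321.184 reaches it, so n = 22.

22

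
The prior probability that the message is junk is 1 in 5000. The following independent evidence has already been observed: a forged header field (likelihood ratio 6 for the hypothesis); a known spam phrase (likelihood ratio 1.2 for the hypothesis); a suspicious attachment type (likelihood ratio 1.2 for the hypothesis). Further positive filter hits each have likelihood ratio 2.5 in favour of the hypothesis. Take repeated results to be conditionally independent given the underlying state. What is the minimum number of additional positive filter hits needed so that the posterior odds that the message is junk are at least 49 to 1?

12

Prior odds = 0.0002/0.9998 = 1/4999.
Combined Bayes factor of the evidence already in hand = 6 × 1.2 × 1.2 = 8.64.
Odds after that evidence = (1/4999) × 8.64 = 216/124975.
Target odds = 49.
Need 2.5ⁿ ≥ 49 ÷ (216/124975) = 6123775/216.
2.5¹¹ = 48828125/2048 falls short of 6123775/216 but 2.5¹² = 244140625/4096 reaches it, so n = 12.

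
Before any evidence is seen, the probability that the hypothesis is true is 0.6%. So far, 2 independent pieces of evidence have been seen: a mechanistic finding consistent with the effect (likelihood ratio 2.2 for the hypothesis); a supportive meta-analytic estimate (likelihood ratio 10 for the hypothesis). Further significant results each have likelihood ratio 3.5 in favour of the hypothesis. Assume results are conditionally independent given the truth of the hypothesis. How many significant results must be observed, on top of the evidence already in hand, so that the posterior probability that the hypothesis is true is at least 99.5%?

Prior odds = 0.006/0.994 = 3/497.
Combined Bayes factor of the evidence already in hand = 2.2 × 10 = 22.
Odds after that evidence = (3/497) × 22 = 66/497.
Target odds = 0.995/0.005 = 199.
Need 3.5ⁿ ≥ 199 ÷ (66/497) = 98903/66.
3.5⁵ = 525.21875 falls short of 98903/66 but 3.5⁶ = 1838.265625 reaches it, so n = 6.

6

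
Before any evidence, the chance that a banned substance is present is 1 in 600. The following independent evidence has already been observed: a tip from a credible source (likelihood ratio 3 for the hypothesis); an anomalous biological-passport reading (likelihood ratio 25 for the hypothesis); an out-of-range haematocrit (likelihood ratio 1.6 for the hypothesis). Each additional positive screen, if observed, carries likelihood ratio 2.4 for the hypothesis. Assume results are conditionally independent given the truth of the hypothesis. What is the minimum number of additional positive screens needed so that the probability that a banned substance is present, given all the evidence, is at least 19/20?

Prior odds = (1/600)/(599/600) = 1/599.
Combined Bayes factor of the evidence already in hand = 3 × 25 × 1.6 = 120.
Odds after that evidence = (1/599) × 120 = 120/599.
Target odds = 0.95/0.05 = 19.
Need 2.4ⁿ ≥ 19 ÷ (120/599) = 11381/120.
2.4⁵ = 79.62624 falls short of 11381/120 but 2.4⁶ = 2985984/15625 reaches it, so n = 6.

6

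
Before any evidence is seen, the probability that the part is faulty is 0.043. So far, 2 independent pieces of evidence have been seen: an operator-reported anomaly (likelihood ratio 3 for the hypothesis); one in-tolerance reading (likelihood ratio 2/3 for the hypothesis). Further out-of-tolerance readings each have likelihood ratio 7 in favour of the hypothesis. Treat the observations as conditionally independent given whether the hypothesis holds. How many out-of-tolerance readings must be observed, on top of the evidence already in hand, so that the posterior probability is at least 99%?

4

Prior odds = 0.043/0.957 = 43/957.
Combined Bayes factor of the evidence already in hand = 3 × (2/3) = 2.
Odds after that evidence = (43/957) × 2 = 86/957.
Target odds = 0.99/0.01 = 99.
Need 7ⁿ ≥ 99 ÷ (86/957) = 94743/86.
7³ = 343 falls short of 94743/86 but 7⁴ = 2401 reaches it, so n = 4.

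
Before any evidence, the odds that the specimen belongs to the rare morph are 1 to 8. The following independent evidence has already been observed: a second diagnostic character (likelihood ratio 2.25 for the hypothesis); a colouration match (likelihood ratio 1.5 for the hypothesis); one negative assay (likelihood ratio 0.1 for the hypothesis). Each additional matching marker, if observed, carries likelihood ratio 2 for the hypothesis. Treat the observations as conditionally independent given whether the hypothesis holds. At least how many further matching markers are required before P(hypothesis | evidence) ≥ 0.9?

Prior odds = 0.125.
Combined Bayes factor of the evidence already in hand = 2.25 × 1.5 × 0.1 = 0.3375.
Odds after that evidence = 0.125 × 0.3375 = 0.0421875.
Target odds = 0.9/0.1 = 9.
Need 2ⁿ ≥ 9 ÷ 0.0421875 = 640/3.
2⁷ = 128 falls short of 640/3 but 2⁸ = 256 reaches it, so n = 8.

8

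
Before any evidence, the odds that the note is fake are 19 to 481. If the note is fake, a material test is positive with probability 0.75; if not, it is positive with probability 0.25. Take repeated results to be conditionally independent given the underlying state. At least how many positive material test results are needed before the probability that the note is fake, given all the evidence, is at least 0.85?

Prior odds = 19/481.
Likelihood ratio of a positive = 0.75/0.25 = 3.
Target odds: 0.85 ÷ 0.15 = 17/3.
Need (19/481) × 3ⁿ ≥ 17/3, i.e. 3ⁿ ≥ 8177/57.
3⁴ = 81 falls short of 8177/57 but 3⁵ = 243 reaches it, so n = 5.

5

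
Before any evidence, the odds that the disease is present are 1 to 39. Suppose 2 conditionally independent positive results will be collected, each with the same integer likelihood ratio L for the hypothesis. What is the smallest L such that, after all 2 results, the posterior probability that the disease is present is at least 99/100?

Prior odds = 1/39.
Target odds = 0.99/0.01 = 99.
Need L² ≥ 99 ÷ (1/39) = 3861.
62² = 3844 < 3861 ≤ 3969 = 63², so L = 63.

63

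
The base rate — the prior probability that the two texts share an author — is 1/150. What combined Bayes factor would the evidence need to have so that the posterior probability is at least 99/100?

14751

Prior odds = (1/150)/(149/150) = 1/149.
Target odds = 0.99/0.01 = 99.
Required Bayes factor = 99 ÷ (1/149) = 14751.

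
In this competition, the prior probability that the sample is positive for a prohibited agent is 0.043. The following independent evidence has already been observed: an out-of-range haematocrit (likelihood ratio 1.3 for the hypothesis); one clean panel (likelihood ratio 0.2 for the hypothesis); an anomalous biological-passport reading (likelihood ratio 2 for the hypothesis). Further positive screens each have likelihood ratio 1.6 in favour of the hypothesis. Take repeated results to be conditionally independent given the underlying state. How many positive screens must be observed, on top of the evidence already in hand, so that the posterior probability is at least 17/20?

12

Prior odds = 0.043/0.957 = 43/957.
Combined Bayes factor of the evidence already in hand = 1.3 × 0.2 × 2 = 0.52.
Odds after that evidence = (43/957) × 0.52 = 559/23925.
Target odds = 0.85/0.15 = 17/3.
Need 1.6ⁿ ≥ 17/3 ÷ (559/23925) = 135575/559.
1.6¹¹ ≈175.922 falls short of 135575/559 but 1.6¹² ≈281.475 reaches it, so n = 12.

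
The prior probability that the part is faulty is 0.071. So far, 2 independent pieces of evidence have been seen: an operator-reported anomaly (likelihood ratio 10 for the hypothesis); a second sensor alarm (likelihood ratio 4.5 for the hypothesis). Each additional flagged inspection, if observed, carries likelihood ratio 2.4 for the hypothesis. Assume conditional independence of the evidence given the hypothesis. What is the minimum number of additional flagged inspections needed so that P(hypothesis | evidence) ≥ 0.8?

1

Prior odds = 0.071/0.929 = 71/929.
Combined Bayes factor of the evidence already in hand = 10 × 4.5 = 45.
Odds after that evidence = (71/929) × 45 = 3195/929.
Target odds = 0.8/0.2 = 4.
Need 2.4ⁿ ≥ 4 ÷ (3195/929) = 3716/3195.
2.4¹ = 2.4, which meets the required 3716/3195; so n = 1.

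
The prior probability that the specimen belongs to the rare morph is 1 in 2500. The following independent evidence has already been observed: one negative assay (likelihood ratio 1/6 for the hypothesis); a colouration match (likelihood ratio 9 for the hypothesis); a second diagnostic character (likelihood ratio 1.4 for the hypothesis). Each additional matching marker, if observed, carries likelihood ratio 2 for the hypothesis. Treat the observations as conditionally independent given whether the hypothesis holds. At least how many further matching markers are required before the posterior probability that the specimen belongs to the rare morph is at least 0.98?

16

Prior odds = 0.0004/0.9996 = 1/2499.
Combined Bayes factor of the evidence already in hand = (1/6) × 9 × 1.4 = 2.1.
Odds after that evidence = (1/2499) × 2.1 = 1/1190.
Target odds = 0.98/0.02 = 49.
Need 2ⁿ ≥ 49 ÷ (1/1190) = 58310.
2¹⁵ = 32768 falls short of 58310 but 2¹⁶ = 65536 reaches it, so n = 16.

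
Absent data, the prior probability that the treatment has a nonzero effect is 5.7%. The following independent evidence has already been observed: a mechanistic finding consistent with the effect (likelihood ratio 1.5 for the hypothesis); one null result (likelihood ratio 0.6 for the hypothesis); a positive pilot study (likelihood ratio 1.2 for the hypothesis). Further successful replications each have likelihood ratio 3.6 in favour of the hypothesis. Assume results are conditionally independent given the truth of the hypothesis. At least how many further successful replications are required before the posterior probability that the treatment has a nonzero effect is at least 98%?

Prior odds = 0.057/0.943 = 57/943.
Combined Bayes factor of the evidence already in hand = 1.5 × 0.6 × 1.2 = 1.08.
Odds after that evidence = (57/943) × 1.08 = 1539/23575.
Target odds = 0.98/0.02 = 49.
Need 3.6ⁿ ≥ 49 ÷ (1539/23575) = 1155175/1539.
3.6⁵ = 604.66176 falls short of 1155175/1539 but 3.6⁶ = 34012224/15625 reaches it, so n = 6.

6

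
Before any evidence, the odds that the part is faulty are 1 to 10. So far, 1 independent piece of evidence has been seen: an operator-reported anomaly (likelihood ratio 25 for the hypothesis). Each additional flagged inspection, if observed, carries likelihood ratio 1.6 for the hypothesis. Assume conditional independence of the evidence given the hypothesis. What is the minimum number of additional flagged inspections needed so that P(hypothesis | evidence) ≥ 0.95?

Prior odds = 0.1.
Bayes factor of the evidence already in hand = 25.
Odds after that evidence = 0.1 × 25 = 2.5.
Target odds = 0.95/0.05 = 19.
Need 1.6ⁿ ≥ 19 ÷ 2.5 = 7.6.
1.6⁴ = 6.5536 falls short of 7.6 but 1.6⁵ = 10.48576 reaches it, so n = 5.

5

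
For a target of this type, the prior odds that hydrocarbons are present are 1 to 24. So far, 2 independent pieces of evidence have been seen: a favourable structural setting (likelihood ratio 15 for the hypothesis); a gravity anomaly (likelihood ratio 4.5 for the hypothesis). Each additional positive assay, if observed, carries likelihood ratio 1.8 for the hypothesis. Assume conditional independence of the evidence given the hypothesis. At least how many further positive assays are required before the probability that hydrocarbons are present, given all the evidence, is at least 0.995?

Prior odds = 1/24.
Combined Bayes factor of the evidence already in hand = 15 × 4.5 = 67.5.
Odds after that evidence = (1/24) × 67.5 = 2.8125.
Target odds = 0.995/0.005 = 199.
Need 1.8ⁿ ≥ 199 ÷ 2.8125 = 3184/45.
1.8⁷ = 4782969/78125 falls short of 3184/45 but 1.8⁸ = 43046721/390625 reaches it, so n = 8.

8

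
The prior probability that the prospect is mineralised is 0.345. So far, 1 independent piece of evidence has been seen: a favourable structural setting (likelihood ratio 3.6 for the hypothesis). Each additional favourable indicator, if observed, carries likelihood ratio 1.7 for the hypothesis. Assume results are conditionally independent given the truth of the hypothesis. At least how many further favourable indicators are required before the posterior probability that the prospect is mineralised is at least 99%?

Prior odds = 0.345/0.655 = 69/131.
Bayes factor of the evidence already in hand = 3.6.
Odds after that evidence = (69/131) × 3.6 = 1242/655.
Target odds = 0.99/0.01 = 99.
Need 1.7ⁿ ≥ 99 ÷ (1242/655) = 7205/138.
1.7⁷ = 410338673/10000000 falls short of 7205/138 but 1.7⁸ ≈69.7576 reaches it, so n = 8.

8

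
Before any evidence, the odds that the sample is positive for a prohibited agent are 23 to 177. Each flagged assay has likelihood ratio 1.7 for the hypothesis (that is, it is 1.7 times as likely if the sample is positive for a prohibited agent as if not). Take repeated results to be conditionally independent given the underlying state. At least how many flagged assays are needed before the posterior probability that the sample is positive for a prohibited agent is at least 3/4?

Prior odds = 23/177.
Likelihood ratio per flagged assay = 1.7.
Target posterior odds = 0.75/0.25 = 3.
Require 1.7ⁿ ≥ 3 ÷ (23/177) = 531/23.
1.7⁵ = 1419857/100000 falls short of 531/23 but 1.7⁶ = 24137569/1000000 reaches it, so n = 6.

6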